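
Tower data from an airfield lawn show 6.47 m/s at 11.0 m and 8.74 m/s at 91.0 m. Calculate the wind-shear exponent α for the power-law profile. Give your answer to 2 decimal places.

α ≈ 0.14

Power law: V₂/V₁ = (z₂/z₁)^α ⇒ α = ln(V₂/V₁) / ln(z₂/z₁)
α = ln(8.74/6.47) / ln(91.0/11.0) = ln(1.3509) / ln(8.2727)
  = 0.30073 / 2.11296 = 0.14233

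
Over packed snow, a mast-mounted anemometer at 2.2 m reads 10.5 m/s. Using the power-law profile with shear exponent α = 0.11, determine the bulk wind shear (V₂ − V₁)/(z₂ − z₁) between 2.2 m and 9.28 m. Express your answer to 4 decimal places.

Power law: V₂ = V₁ · (z₂/z₁)^α = 10.5 × (4.2182)^0.11 = 12.3014 m/s
ΔV/Δz = (12.3014 − 10.5)/(9.28 − 2.2) = 1.8014/7.0800 = 0.25443 m/s/m

0.2544 m/s/m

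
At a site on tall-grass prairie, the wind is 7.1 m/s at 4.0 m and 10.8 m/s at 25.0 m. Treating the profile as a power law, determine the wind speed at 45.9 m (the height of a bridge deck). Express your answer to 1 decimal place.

First find α: α = ln(V₂/V₁)/ln(z₂/z₁) = ln(10.8/7.1)/ln(25.0/4.0) = 0.41945/1.83258 = 0.2289
Extrapolate from 25.0 m to 45.9 m: V₃ = 10.8 × (45.9/25.0)^0.2289 = 10.8 × 1.1492 = 12.4114 m/s

12.4 m/s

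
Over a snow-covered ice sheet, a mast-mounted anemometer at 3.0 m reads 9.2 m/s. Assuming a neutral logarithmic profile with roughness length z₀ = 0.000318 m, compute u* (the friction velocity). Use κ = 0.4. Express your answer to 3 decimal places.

u* ≈ 0.402 m/s

Log law: V(z) = (u*/κ) · ln(z/z₀) ⇒ u* = κ · V / ln(z/z₀)
u* = 0.4 × 9.2 / ln(3.0/0.000318) = 0.4 × 9.2 / 9.1521
   = 3.6800 / 9.1521 = 0.4021 m/s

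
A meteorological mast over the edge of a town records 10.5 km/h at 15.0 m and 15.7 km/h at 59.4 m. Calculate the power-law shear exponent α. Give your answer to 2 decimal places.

Power law: V₂/V₁ = (z₂/z₁)^α ⇒ α = ln(V₂/V₁) / ln(z₂/z₁)
α = ln(15.7/10.5) / ln(59.4/15.0) = ln(1.4952) / ln(3.9600)
  = 0.40229 / 1.37624 = 0.29231

α ≈ 0.29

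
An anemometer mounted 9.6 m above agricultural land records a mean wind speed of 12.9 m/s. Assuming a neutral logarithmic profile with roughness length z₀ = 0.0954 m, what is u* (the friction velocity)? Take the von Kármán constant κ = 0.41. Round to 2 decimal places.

Log law: V(z) = (u*/κ) · ln(z/z₀) ⇒ u* = κ · V / ln(z/z₀)
u* = 0.41 × 12.9 / ln(9.6/0.0954) = 0.41 × 12.9 / 4.6114
   = 5.2890 / 4.6114 = 1.1469 m/s

u* ≈ 1.15 m/s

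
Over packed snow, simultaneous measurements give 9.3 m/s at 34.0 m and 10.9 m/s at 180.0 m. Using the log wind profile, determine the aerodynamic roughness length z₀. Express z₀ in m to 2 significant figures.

Log law: V(z) ∝ ln(z/z₀). With r = V₁/V₂ = 9.3/10.9 = 0.85321,
r · ln(z₂/z₀) = ln(z₁/z₀) ⇒ ln z₀ = (ln z₁ − r·ln z₂)/(1 − r)
ln z₀ = (3.52636 − 0.85321×5.19296) / 0.14679 = -6.1607
z₀ = exp(-6.1607) = 0.002111 m

z₀ ≈ 0.0021 m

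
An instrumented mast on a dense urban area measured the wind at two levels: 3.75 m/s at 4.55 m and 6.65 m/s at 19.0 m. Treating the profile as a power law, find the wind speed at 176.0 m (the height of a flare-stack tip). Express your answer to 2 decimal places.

16.23 m/s

First find α: α = ln(V₂/V₁)/ln(z₂/z₁) = ln(6.65/3.75)/ln(19.0/4.55) = 0.57286/1.42931 = 0.4008
Extrapolate from 19.0 m to 176.0 m: V₃ = 6.65 × (176.0/19.0)^0.4008 = 6.65 × 2.4405 = 16.2291 m/s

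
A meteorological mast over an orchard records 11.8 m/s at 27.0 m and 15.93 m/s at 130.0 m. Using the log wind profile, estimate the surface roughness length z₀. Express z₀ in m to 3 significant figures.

Log law: V(z) ∝ ln(z/z₀). With r = V₁/V₂ = 11.8/15.93 = 0.74074,
r · ln(z₂/z₀) = ln(z₁/z₀) ⇒ ln z₀ = (ln z₁ − r·ln z₂)/(1 − r)
ln z₀ = (3.29584 − 0.74074×4.86753) / 0.25926 = -1.1947
z₀ = exp(-1.1947) = 0.3028 m

z₀ ≈ 0.303 m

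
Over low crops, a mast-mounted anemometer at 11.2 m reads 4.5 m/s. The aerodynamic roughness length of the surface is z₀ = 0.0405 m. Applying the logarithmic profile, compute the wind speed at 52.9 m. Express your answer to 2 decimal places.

5.74 m/s

Log law: V(z) ∝ ln(z/z₀), so V₂/V₁ = ln(z₂/z₀) / ln(z₁/z₀).
ln(52.9/0.0405) = 7.1749, ln(11.2/0.0405) = 5.6224
V₂ = 4.5 × 7.1749/5.6224 = 4.5 × 1.2761 = 5.7426 m/s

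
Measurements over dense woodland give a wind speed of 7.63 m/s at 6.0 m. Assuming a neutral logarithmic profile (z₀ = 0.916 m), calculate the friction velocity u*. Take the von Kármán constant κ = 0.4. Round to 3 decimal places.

Log law: V(z) = (u*/κ) · ln(z/z₀) ⇒ u* = κ · V / ln(z/z₀)
u* = 0.4 × 7.63 / ln(6.0/0.916) = 0.4 × 7.63 / 1.8795
   = 3.0520 / 1.8795 = 1.6238 m/s

u* ≈ 1.624 m/s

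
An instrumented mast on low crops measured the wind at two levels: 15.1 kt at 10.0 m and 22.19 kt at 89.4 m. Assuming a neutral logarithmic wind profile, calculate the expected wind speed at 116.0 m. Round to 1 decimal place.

Log law: V ∝ ln(z/z₀). From the pair, with r = V₁/V₂ = 0.68049,
ln z₀ = (ln z₁ − r·ln z₂)/(1 − r) = (2.3026 − 0.68049×4.4931)/0.31951 = -2.3627 → z₀ = 0.09416 m
V₃ = V₁ · ln(z₃/z₀)/ln(z₁/z₀) = 15.1 × 7.1163/4.6653 = 23.0330 kt

23.0 kt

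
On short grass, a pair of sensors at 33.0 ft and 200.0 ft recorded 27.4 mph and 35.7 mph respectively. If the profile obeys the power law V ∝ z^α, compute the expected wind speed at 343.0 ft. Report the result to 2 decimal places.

First find α: α = ln(V₂/V₁)/ln(z₂/z₁) = ln(35.7/27.4)/ln(200.0/33.0) = 0.26461/1.80181 = 0.1469
Extrapolate from 200.0 ft to 343.0 ft: V₃ = 35.7 × (343.0/200.0)^0.1469 = 35.7 × 1.0824 = 38.6431 mph

38.64 mph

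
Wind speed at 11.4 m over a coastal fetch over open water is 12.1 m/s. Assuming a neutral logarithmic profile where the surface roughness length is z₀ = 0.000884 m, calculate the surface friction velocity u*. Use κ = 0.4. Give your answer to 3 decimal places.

Log law: V(z) = (u*/κ) · ln(z/z₀) ⇒ u* = κ · V / ln(z/z₀)
u* = 0.4 × 12.1 / ln(11.4/0.000884) = 0.4 × 12.1 / 9.4647
   = 4.8400 / 9.4647 = 0.5114 m/s

u* ≈ 0.511 m/s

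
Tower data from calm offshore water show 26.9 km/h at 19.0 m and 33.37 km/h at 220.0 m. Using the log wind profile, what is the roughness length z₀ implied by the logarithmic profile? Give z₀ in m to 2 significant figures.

Log law: V(z) ∝ ln(z/z₀). With r = V₁/V₂ = 26.9/33.37 = 0.80611,
r · ln(z₂/z₀) = ln(z₁/z₀) ⇒ ln z₀ = (ln z₁ − r·ln z₂)/(1 − r)
ln z₀ = (2.94444 − 0.80611×5.39363) / 0.19389 = -7.2384
z₀ = exp(-7.2384) = 0.0007184 m

z₀ ≈ 0.00072 m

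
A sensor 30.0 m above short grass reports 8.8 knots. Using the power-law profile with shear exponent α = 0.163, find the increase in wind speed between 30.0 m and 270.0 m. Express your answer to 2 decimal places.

Power law: V₂ = V₁ · (z₂/z₁)^α = 8.8 × (9.0000)^0.163 = 12.5900 knots
ΔV = 12.5900 − 8.8 = 3.7900 knots

3.79 knots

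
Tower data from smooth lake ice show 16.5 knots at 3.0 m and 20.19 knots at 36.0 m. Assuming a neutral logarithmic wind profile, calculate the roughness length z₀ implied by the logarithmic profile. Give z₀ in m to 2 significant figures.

Log law: V(z) ∝ ln(z/z₀). With r = V₁/V₂ = 16.5/20.19 = 0.81724,
r · ln(z₂/z₀) = ln(z₁/z₀) ⇒ ln z₀ = (ln z₁ − r·ln z₂)/(1 − r)
ln z₀ = (1.09861 − 0.81724×3.58352) / 0.18276 = -10.0128
z₀ = exp(-10.0128) = 0.00004482 m

z₀ ≈ 0.000045 m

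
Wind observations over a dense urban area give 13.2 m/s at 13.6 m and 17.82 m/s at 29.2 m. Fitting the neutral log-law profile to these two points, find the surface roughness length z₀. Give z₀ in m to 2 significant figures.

z₀ ≈ 1.5 m

Log law: V(z) ∝ ln(z/z₀). With r = V₁/V₂ = 13.2/17.82 = 0.74074,
r · ln(z₂/z₀) = ln(z₁/z₀) ⇒ ln z₀ = (ln z₁ − r·ln z₂)/(1 − r)
ln z₀ = (2.61007 − 0.74074×3.37417) / 0.25926 = 0.4269
z₀ = exp(0.4269) = 1.533 m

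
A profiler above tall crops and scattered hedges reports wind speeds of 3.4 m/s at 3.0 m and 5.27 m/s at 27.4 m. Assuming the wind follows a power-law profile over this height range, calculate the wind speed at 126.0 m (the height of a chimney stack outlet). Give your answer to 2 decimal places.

7.13 m/s

First find α: α = ln(V₂/V₁)/ln(z₂/z₁) = ln(5.27/3.4)/ln(27.4/3.0) = 0.43825/2.21193 = 0.1981
Extrapolate from 27.4 m to 126.0 m: V₃ = 5.27 × (126.0/27.4)^0.1981 = 5.27 × 1.3530 = 7.1301 m/s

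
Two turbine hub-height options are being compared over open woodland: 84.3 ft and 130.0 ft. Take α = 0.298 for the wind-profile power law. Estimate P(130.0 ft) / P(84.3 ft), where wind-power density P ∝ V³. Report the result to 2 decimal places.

Speed ratio: V_B/V_A = (z_B/z_A)^α = (130.0/84.3)^0.298 = (1.5421)^0.298 = 1.13778
Power-density ratio: P_B/P_A = (V_B/V_A)³ = (1.13778)³ = 1.47291

1.47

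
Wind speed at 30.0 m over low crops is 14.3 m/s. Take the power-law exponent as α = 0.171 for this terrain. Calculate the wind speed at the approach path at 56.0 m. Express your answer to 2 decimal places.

Power-law profile: V₂ = V₁ · (z₂/z₁)^α
V₂ = 14.3 × (56.0/30.0)^0.171 = 14.3 × (1.8667)^0.171
    = 14.3 × 1.1126 = 15.9107 m/s

15.91 m/s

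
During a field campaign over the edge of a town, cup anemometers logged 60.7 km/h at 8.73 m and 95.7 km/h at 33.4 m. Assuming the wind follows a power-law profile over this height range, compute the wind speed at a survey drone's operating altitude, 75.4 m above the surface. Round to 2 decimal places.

First find α: α = ln(V₂/V₁)/ln(z₂/z₁) = ln(95.7/60.7)/ln(33.4/8.73) = 0.45527/1.34179 = 0.3393
Extrapolate from 33.4 m to 75.4 m: V₃ = 95.7 × (75.4/33.4)^0.3393 = 95.7 × 1.3182 = 126.1532 km/h

126.15 km/h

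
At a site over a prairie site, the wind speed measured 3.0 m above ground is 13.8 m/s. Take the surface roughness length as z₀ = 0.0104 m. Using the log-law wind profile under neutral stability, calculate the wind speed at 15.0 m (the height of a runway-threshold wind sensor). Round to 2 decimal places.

17.72 m/s

Log law: V(z) ∝ ln(z/z₀), so V₂/V₁ = ln(z₂/z₀) / ln(z₁/z₀).
ln(15.0/0.0104) = 7.2740, ln(3.0/0.0104) = 5.6646
V₂ = 13.8 × 7.2740/5.6646 = 13.8 × 1.2841 = 17.7209 m/s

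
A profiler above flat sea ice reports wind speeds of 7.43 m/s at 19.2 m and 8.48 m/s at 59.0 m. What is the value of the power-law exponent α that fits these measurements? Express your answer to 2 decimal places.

Power law: V₂/V₁ = (z₂/z₁)^α ⇒ α = ln(V₂/V₁) / ln(z₂/z₁)
α = ln(8.48/7.43) / ln(59.0/19.2) = ln(1.1413) / ln(3.0729)
  = 0.13218 / 1.12263 = 0.11775

α ≈ 0.12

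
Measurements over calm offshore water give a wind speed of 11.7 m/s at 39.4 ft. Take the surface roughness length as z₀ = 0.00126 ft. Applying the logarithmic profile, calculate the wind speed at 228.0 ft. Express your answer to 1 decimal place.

Log law: V(z) ∝ ln(z/z₀), so V₂/V₁ = ln(z₂/z₀) / ln(z₁/z₀).
ln(228.0/0.00126) = 12.1060, ln(39.4/0.00126) = 10.3504
V₂ = 11.7 × 12.1060/10.3504 = 11.7 × 1.1696 = 13.6845 m/s

13.7 m/s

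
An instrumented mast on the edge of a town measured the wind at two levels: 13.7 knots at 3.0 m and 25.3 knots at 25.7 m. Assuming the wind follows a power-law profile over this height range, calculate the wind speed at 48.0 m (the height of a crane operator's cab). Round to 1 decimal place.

30.2 knots

First find α: α = ln(V₂/V₁)/ln(z₂/z₁) = ln(25.3/13.7)/ln(25.7/3.0) = 0.61341/2.14788 = 0.2856
Extrapolate from 25.7 m to 48.0 m: V₃ = 25.3 × (48.0/25.7)^0.2856 = 25.3 × 1.1953 = 30.2415 knots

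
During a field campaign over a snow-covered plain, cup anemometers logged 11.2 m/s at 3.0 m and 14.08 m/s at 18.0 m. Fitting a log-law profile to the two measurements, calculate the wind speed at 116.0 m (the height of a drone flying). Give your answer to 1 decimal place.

Log law: V ∝ ln(z/z₀). From the pair, with r = V₁/V₂ = 0.79545,
ln z₀ = (ln z₁ − r·ln z₂)/(1 − r) = (1.0986 − 0.79545×2.8904)/0.20455 = -5.8693 → z₀ = 0.002825 m
V₃ = V₁ · ln(z₃/z₀)/ln(z₁/z₀) = 11.2 × 10.6229/6.9680 = 17.0749 m/s

17.1 m/s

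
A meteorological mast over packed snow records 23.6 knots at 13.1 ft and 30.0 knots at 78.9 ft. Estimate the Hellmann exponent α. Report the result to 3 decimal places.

Power law: V₂/V₁ = (z₂/z₁)^α ⇒ α = ln(V₂/V₁) / ln(z₂/z₁)
α = ln(30.0/23.6) / ln(78.9/13.1) = ln(1.2712) / ln(6.0229)
  = 0.23995 / 1.79557 = 0.13363

α ≈ 0.134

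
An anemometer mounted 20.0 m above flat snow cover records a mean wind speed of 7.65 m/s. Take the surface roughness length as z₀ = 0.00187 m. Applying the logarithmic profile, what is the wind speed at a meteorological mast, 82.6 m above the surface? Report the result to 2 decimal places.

8.82 m/s

Log law: V(z) ∝ ln(z/z₀), so V₂/V₁ = ln(z₂/z₀) / ln(z₁/z₀).
ln(82.6/0.00187) = 10.6958, ln(20.0/0.00187) = 9.2775
V₂ = 7.65 × 10.6958/9.2775 = 7.65 × 1.1529 = 8.8195 m/s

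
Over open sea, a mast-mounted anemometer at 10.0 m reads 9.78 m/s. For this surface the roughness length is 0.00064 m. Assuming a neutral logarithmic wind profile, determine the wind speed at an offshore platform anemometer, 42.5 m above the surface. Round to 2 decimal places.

Log law: V(z) ∝ ln(z/z₀), so V₂/V₁ = ln(z₂/z₀) / ln(z₁/z₀).
ln(42.5/0.00064) = 11.1035, ln(10.0/0.00064) = 9.6566
V₂ = 9.78 × 11.1035/9.6566 = 9.78 × 1.1498 = 11.2454 m/s

11.25 m/s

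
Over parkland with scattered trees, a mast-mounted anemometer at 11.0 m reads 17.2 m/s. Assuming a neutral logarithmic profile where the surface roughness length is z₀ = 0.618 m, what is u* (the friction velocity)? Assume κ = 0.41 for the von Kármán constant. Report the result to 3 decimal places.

Log law: V(z) = (u*/κ) · ln(z/z₀) ⇒ u* = κ · V / ln(z/z₀)
u* = 0.41 × 17.2 / ln(11.0/0.618) = 0.41 × 17.2 / 2.8792
   = 7.0520 / 2.8792 = 2.4493 m/s

u* ≈ 2.449 m/s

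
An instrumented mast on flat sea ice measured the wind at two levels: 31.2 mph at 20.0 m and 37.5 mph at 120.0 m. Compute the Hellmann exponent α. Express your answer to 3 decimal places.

α ≈ 0.103

Power law: V₂/V₁ = (z₂/z₁)^α ⇒ α = ln(V₂/V₁) / ln(z₂/z₁)
α = ln(37.5/31.2) / ln(120.0/20.0) = ln(1.2019) / ln(6.0000)
  = 0.18392 / 1.79176 = 0.10265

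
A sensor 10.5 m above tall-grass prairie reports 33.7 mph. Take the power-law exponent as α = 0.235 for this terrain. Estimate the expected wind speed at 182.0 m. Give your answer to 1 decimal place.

Power-law profile: V₂ = V₁ · (z₂/z₁)^α
V₂ = 33.7 × (182.0/10.5)^0.235 = 33.7 × (17.3333)^0.235
    = 33.7 × 1.9550 = 65.8821 mph

65.9 mph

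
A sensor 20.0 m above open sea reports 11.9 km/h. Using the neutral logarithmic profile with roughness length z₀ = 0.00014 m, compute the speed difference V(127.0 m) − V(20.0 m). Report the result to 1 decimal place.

Log law: V₂ = V₁ · ln(z₂/z₀)/ln(z₁/z₀) = 11.9 × 13.7181/11.8696 = 13.7532 km/h
ΔV = 13.7532 − 11.9 = 1.8532 km/h

1.9 km/h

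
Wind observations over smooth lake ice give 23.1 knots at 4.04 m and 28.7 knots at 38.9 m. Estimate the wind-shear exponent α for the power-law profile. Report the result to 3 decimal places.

α ≈ 0.096

Power law: V₂/V₁ = (z₂/z₁)^α ⇒ α = ln(V₂/V₁) / ln(z₂/z₁)
α = ln(28.7/23.1) / ln(38.9/4.04) = ln(1.2424) / ln(9.6287)
  = 0.21706 / 2.26475 = 0.09584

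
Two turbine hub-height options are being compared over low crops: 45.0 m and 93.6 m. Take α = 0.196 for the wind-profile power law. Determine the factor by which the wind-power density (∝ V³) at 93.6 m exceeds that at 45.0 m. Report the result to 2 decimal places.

1.54

Speed ratio: V_B/V_A = (z_B/z_A)^α = (93.6/45.0)^0.196 = (2.0800)^0.196 = 1.15436
Power-density ratio: P_B/P_A = (V_B/V_A)³ = (1.15436)³ = 1.53823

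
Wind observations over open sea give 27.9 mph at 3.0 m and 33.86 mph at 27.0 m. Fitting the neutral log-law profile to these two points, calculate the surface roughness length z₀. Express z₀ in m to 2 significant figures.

Log law: V(z) ∝ ln(z/z₀). With r = V₁/V₂ = 27.9/33.86 = 0.82398,
r · ln(z₂/z₀) = ln(z₁/z₀) ⇒ ln z₀ = (ln z₁ − r·ln z₂)/(1 − r)
ln z₀ = (1.09861 − 0.82398×3.29584) / 0.17602 = -9.1871
z₀ = exp(-9.1871) = 0.0001024 m

z₀ ≈ 0.00010 m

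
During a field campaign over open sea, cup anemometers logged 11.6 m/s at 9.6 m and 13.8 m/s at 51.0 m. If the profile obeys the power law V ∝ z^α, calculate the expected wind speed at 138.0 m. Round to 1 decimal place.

First find α: α = ln(V₂/V₁)/ln(z₂/z₁) = ln(13.8/11.6)/ln(51.0/9.6) = 0.17366/1.67006 = 0.1040
Extrapolate from 51.0 m to 138.0 m: V₃ = 13.8 × (138.0/51.0)^0.1040 = 13.8 × 1.1091 = 15.3050 m/s

15.3 m/s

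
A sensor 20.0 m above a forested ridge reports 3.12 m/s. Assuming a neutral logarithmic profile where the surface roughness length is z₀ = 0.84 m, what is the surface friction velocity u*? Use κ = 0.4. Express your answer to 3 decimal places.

Log law: V(z) = (u*/κ) · ln(z/z₀) ⇒ u* = κ · V / ln(z/z₀)
u* = 0.4 × 3.12 / ln(20.0/0.84) = 0.4 × 3.12 / 3.1701
   = 1.2480 / 3.1701 = 0.3937 m/s

u* ≈ 0.394 m/s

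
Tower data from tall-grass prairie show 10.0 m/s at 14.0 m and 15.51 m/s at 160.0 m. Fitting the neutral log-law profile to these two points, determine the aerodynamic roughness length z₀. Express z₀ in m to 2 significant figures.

Log law: V(z) ∝ ln(z/z₀). With r = V₁/V₂ = 10.0/15.51 = 0.64475,
r · ln(z₂/z₀) = ln(z₁/z₀) ⇒ ln z₀ = (ln z₁ − r·ln z₂)/(1 − r)
ln z₀ = (2.63906 − 0.64475×5.07517) / 0.35525 = -1.7822
z₀ = exp(-1.7822) = 0.1683 m

z₀ ≈ 0.17 m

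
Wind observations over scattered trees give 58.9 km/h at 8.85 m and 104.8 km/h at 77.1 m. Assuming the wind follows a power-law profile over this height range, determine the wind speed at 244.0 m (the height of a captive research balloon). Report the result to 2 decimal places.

142.41 km/h

First find α: α = ln(V₂/V₁)/ln(z₂/z₁) = ln(104.8/58.9)/ln(77.1/8.85) = 0.57621/2.16469 = 0.2662
Extrapolate from 77.1 m to 244.0 m: V₃ = 104.8 × (244.0/77.1)^0.2662 = 104.8 × 1.3589 = 142.4113 km/h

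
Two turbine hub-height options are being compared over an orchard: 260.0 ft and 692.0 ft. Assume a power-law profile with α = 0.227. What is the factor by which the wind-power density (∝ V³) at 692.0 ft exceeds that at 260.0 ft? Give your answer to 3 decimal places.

1.948

Speed ratio: V_B/V_A = (z_B/z_A)^α = (692.0/260.0)^0.227 = (2.6615)^0.227 = 1.24884
Power-density ratio: P_B/P_A = (V_B/V_A)³ = (1.24884)³ = 1.94767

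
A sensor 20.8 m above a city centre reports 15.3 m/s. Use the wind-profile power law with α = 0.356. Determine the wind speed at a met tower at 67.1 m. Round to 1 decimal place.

23.2 m/s

Power-law profile: V₂ = V₁ · (z₂/z₁)^α
V₂ = 15.3 × (67.1/20.8)^0.356 = 15.3 × (3.2260)^0.356
    = 15.3 × 1.5173 = 23.2153 m/s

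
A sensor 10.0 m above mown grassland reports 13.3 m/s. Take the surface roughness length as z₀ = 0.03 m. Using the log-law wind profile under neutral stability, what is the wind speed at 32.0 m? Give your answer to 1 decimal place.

16.0 m/s

Log law: V(z) ∝ ln(z/z₀), so V₂/V₁ = ln(z₂/z₀) / ln(z₁/z₀).
ln(32.0/0.03) = 6.9723, ln(10.0/0.03) = 5.8091
V₂ = 13.3 × 6.9723/5.8091 = 13.3 × 1.2002 = 15.9630 m/s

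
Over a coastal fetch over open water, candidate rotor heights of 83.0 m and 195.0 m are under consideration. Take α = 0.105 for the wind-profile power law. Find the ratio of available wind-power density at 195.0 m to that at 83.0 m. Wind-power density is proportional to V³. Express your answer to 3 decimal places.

1.309

Speed ratio: V_B/V_A = (z_B/z_A)^α = (195.0/83.0)^0.105 = (2.3494)^0.105 = 1.09383
Power-density ratio: P_B/P_A = (V_B/V_A)³ = (1.09383)³ = 1.30873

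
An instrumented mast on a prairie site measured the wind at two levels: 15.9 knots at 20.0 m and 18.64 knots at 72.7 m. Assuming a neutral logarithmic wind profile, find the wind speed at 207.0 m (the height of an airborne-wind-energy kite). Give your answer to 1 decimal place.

20.9 knots

Log law: V ∝ ln(z/z₀). From the pair, with r = V₁/V₂ = 0.85300,
ln z₀ = (ln z₁ − r·ln z₂)/(1 − r) = (2.9957 − 0.85300×4.2863)/0.14700 = -4.4936 → z₀ = 0.01118 m
V₃ = V₁ · ln(z₃/z₀)/ln(z₁/z₀) = 15.9 × 9.8263/7.4893 = 20.8615 knots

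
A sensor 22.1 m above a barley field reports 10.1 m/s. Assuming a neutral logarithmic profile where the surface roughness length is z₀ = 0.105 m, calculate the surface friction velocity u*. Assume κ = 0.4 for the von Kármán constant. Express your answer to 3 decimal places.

u* ≈ 0.755 m/s

Log law: V(z) = (u*/κ) · ln(z/z₀) ⇒ u* = κ · V / ln(z/z₀)
u* = 0.4 × 10.1 / ln(22.1/0.105) = 0.4 × 10.1 / 5.3494
   = 4.0400 / 5.3494 = 0.7552 m/s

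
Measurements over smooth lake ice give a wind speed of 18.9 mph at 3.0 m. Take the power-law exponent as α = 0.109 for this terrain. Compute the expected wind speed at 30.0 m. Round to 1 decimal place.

Power-law profile: V₂ = V₁ · (z₂/z₁)^α
V₂ = 18.9 × (30.0/3.0)^0.109 = 18.9 × (10.0000)^0.109
    = 18.9 × 1.2853 = 24.2919 mph

24.3 mph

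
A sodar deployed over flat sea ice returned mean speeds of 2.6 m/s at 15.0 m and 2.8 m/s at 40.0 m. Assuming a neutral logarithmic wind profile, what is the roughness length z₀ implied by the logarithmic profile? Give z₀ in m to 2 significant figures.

z₀ ≈ 0.000044 m

Log law: V(z) ∝ ln(z/z₀). With r = V₁/V₂ = 2.6/2.8 = 0.92857,
r · ln(z₂/z₀) = ln(z₁/z₀) ⇒ ln z₀ = (ln z₁ − r·ln z₂)/(1 − r)
ln z₀ = (2.70805 − 0.92857×3.68888) / 0.07143 = -10.0427
z₀ = exp(-10.0427) = 0.00004350 m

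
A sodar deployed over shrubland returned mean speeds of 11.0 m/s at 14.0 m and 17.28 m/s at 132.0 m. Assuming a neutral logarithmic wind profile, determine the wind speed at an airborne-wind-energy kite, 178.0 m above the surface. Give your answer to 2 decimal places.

Log law: V ∝ ln(z/z₀). From the pair, with r = V₁/V₂ = 0.63657,
ln z₀ = (ln z₁ − r·ln z₂)/(1 − r) = (2.6391 − 0.63657×4.8828)/0.36343 = -1.2911 → z₀ = 0.2750 m
V₃ = V₁ · ln(z₃/z₀)/ln(z₁/z₀) = 11.0 × 6.4729/3.9301 = 18.1168 m/s

18.12 m/s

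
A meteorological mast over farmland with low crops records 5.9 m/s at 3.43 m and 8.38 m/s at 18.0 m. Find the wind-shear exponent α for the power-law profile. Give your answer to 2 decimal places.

α ≈ 0.21

Power law: V₂/V₁ = (z₂/z₁)^α ⇒ α = ln(V₂/V₁) / ln(z₂/z₁)
α = ln(8.38/5.9) / ln(18.0/3.43) = ln(1.4203) / ln(5.2478)
  = 0.35090 / 1.65781 = 0.21166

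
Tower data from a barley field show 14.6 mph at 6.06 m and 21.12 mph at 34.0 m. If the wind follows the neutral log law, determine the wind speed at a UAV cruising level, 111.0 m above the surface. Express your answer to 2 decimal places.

25.59 mph

Log law: V ∝ ln(z/z₀). From the pair, with r = V₁/V₂ = 0.69129,
ln z₀ = (ln z₁ − r·ln z₂)/(1 − r) = (1.8017 − 0.69129×3.5264)/0.30871 = -2.0602 → z₀ = 0.1274 m
V₃ = V₁ · ln(z₃/z₀)/ln(z₁/z₀) = 14.6 × 6.7698/3.8619 = 25.5929 mph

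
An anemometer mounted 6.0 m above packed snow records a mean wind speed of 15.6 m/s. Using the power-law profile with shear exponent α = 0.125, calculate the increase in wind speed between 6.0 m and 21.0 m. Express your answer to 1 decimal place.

Power law: V₂ = V₁ · (z₂/z₁)^α = 15.6 × (3.5000)^0.125 = 18.2445 m/s
ΔV = 18.2445 − 15.6 = 2.6445 m/s

2.6 m/s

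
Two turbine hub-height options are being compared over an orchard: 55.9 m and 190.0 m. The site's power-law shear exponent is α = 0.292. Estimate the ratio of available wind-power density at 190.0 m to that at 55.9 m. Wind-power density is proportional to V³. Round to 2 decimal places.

2.92

Speed ratio: V_B/V_A = (z_B/z_A)^α = (190.0/55.9)^0.292 = (3.3989)^0.292 = 1.42939
Power-density ratio: P_B/P_A = (V_B/V_A)³ = (1.42939)³ = 2.92049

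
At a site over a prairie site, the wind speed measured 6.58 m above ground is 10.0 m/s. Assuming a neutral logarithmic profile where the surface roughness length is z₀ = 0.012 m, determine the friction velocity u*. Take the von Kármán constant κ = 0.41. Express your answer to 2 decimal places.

Log law: V(z) = (u*/κ) · ln(z/z₀) ⇒ u* = κ · V / ln(z/z₀)
u* = 0.41 × 10.0 / ln(6.58/0.012) = 0.41 × 10.0 / 6.3069
   = 4.1000 / 6.3069 = 0.6501 m/s

u* ≈ 0.65 m/s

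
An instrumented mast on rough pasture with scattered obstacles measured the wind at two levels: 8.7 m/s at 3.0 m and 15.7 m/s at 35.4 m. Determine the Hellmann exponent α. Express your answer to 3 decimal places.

α ≈ 0.239

Power law: V₂/V₁ = (z₂/z₁)^α ⇒ α = ln(V₂/V₁) / ln(z₂/z₁)
α = ln(15.7/8.7) / ln(35.4/3.0) = ln(1.8046) / ln(11.8000)
  = 0.59034 / 2.46810 = 0.23919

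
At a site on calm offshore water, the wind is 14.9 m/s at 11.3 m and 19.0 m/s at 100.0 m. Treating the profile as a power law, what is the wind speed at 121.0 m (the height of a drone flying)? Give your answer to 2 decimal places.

19.41 m/s

First find α: α = ln(V₂/V₁)/ln(z₂/z₁) = ln(19.0/14.9)/ln(100.0/11.3) = 0.24308/2.18037 = 0.1115
Extrapolate from 100.0 m to 121.0 m: V₃ = 19.0 × (121.0/100.0)^0.1115 = 19.0 × 1.0215 = 19.4081 m/s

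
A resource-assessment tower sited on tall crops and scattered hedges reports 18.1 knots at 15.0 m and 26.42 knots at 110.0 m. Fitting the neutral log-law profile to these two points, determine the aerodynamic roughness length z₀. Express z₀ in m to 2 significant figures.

z₀ ≈ 0.20 m

Log law: V(z) ∝ ln(z/z₀). With r = V₁/V₂ = 18.1/26.42 = 0.68509,
r · ln(z₂/z₀) = ln(z₁/z₀) ⇒ ln z₀ = (ln z₁ − r·ln z₂)/(1 − r)
ln z₀ = (2.70805 − 0.68509×4.70048) / 0.31491 = -1.6264
z₀ = exp(-1.6264) = 0.1966 m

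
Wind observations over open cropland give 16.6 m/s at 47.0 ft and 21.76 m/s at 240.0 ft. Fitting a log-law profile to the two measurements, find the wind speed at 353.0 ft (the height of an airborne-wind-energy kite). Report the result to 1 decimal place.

Log law: V ∝ ln(z/z₀). From the pair, with r = V₁/V₂ = 0.76287,
ln z₀ = (ln z₁ − r·ln z₂)/(1 − r) = (3.8501 − 0.76287×5.4806)/0.23713 = -1.3952 → z₀ = 0.2478 ft
V₃ = V₁ · ln(z₃/z₀)/ln(z₁/z₀) = 16.6 × 7.2617/5.2454 = 22.9810 m/s

23.0 m/s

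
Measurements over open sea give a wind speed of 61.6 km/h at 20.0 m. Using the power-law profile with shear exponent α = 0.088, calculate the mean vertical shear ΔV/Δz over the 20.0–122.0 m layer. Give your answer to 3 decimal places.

0.104 km/h/m

Power law: V₂ = V₁ · (z₂/z₁)^α = 61.6 × (6.1000)^0.088 = 72.2254 km/h
ΔV/Δz = (72.2254 − 61.6)/(122.0 − 20.0) = 10.6254/102.0000 = 0.10417 km/h/m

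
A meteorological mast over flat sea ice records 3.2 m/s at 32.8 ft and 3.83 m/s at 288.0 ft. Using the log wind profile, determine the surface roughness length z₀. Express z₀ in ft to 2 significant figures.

Log law: V(z) ∝ ln(z/z₀). With r = V₁/V₂ = 3.2/3.83 = 0.83551,
r · ln(z₂/z₀) = ln(z₁/z₀) ⇒ ln z₀ = (ln z₁ − r·ln z₂)/(1 − r)
ln z₀ = (3.49043 − 0.83551×5.66296) / 0.16449 = -7.5447
z₀ = exp(-7.5447) = 0.0005289 ft

z₀ ≈ 0.00053 ft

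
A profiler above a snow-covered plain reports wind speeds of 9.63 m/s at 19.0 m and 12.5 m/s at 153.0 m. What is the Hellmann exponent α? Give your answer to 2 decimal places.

Power law: V₂/V₁ = (z₂/z₁)^α ⇒ α = ln(V₂/V₁) / ln(z₂/z₁)
α = ln(12.5/9.63) / ln(153.0/19.0) = ln(1.2980) / ln(8.0526)
  = 0.26085 / 2.08600 = 0.12505

α ≈ 0.13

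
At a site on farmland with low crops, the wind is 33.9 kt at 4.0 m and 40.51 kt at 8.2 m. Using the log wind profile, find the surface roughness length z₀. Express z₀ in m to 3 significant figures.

Log law: V(z) ∝ ln(z/z₀). With r = V₁/V₂ = 33.9/40.51 = 0.83683,
r · ln(z₂/z₀) = ln(z₁/z₀) ⇒ ln z₀ = (ln z₁ − r·ln z₂)/(1 − r)
ln z₀ = (1.38629 − 0.83683×2.10413) / 0.16317 = -2.2952
z₀ = exp(-2.2952) = 0.1007 m

z₀ ≈ 0.101 m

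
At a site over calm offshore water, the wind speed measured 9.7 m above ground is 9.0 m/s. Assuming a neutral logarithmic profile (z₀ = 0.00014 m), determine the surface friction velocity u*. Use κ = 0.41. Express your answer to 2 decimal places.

u* ≈ 0.33 m/s

Log law: V(z) = (u*/κ) · ln(z/z₀) ⇒ u* = κ · V / ln(z/z₀)
u* = 0.41 × 9.0 / ln(9.7/0.00014) = 0.41 × 9.0 / 11.1460
   = 3.6900 / 11.1460 = 0.3311 m/s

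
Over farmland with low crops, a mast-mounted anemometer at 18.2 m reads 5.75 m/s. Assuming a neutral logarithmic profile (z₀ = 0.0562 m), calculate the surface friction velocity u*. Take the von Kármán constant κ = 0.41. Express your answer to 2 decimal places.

Log law: V(z) = (u*/κ) · ln(z/z₀) ⇒ u* = κ · V / ln(z/z₀)
u* = 0.41 × 5.75 / ln(18.2/0.0562) = 0.41 × 5.75 / 5.7803
   = 2.3575 / 5.7803 = 0.4079 m/s

u* ≈ 0.41 m/s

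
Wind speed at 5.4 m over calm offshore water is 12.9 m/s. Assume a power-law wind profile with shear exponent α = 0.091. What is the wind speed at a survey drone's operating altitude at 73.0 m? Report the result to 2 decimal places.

16.35 m/s

Power-law profile: V₂ = V₁ · (z₂/z₁)^α
V₂ = 12.9 × (73.0/5.4)^0.091 = 12.9 × (13.5185)^0.091
    = 12.9 × 1.2674 = 16.3495 m/s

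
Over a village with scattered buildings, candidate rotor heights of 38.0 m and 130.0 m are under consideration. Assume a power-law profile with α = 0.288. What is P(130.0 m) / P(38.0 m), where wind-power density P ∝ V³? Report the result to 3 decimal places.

2.894

Speed ratio: V_B/V_A = (z_B/z_A)^α = (130.0/38.0)^0.288 = (3.4211)^0.288 = 1.42508
Power-density ratio: P_B/P_A = (V_B/V_A)³ = (1.42508)³ = 2.89410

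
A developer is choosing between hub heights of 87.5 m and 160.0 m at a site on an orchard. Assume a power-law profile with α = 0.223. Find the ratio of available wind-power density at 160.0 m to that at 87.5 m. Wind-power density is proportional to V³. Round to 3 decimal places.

1.497

Speed ratio: V_B/V_A = (z_B/z_A)^α = (160.0/87.5)^0.223 = (1.8286)^0.223 = 1.14407
Power-density ratio: P_B/P_A = (V_B/V_A)³ = (1.14407)³ = 1.49745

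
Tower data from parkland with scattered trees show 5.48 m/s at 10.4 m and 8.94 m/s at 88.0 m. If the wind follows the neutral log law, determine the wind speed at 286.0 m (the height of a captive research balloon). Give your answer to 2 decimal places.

10.85 m/s

Log law: V ∝ ln(z/z₀). From the pair, with r = V₁/V₂ = 0.61298,
ln z₀ = (ln z₁ − r·ln z₂)/(1 − r) = (2.3418 − 0.61298×4.4773)/0.38702 = -1.0405 → z₀ = 0.3533 m
V₃ = V₁ · ln(z₃/z₀)/ln(z₁/z₀) = 5.48 × 6.6965/3.3823 = 10.8497 m/s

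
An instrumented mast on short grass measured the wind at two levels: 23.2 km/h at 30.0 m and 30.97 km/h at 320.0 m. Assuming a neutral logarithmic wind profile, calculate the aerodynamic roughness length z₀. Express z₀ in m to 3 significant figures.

Log law: V(z) ∝ ln(z/z₀). With r = V₁/V₂ = 23.2/30.97 = 0.74911,
r · ln(z₂/z₀) = ln(z₁/z₀) ⇒ ln z₀ = (ln z₁ − r·ln z₂)/(1 − r)
ln z₀ = (3.40120 − 0.74911×5.76832) / 0.25089 = -3.6667
z₀ = exp(-3.6667) = 0.02556 m

z₀ ≈ 0.0256 m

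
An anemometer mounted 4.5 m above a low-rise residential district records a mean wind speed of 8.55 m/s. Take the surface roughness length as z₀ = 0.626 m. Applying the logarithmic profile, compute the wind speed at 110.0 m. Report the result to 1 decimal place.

Log law: V(z) ∝ ln(z/z₀), so V₂/V₁ = ln(z₂/z₀) / ln(z₁/z₀).
ln(110.0/0.626) = 5.1689, ln(4.5/0.626) = 1.9725
V₂ = 8.55 × 5.1689/1.9725 = 8.55 × 2.6205 = 22.4053 m/s

22.4 m/s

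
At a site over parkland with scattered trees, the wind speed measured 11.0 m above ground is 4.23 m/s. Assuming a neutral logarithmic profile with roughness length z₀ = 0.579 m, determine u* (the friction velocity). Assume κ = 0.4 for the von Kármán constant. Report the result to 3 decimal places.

Log law: V(z) = (u*/κ) · ln(z/z₀) ⇒ u* = κ · V / ln(z/z₀)
u* = 0.4 × 4.23 / ln(11.0/0.579) = 0.4 × 4.23 / 2.9443
   = 1.6920 / 2.9443 = 0.5747 m/s

u* ≈ 0.575 m/s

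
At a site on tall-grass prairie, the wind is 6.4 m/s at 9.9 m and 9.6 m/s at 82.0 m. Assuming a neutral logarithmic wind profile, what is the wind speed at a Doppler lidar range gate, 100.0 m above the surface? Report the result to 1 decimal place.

Log law: V ∝ ln(z/z₀). From the pair, with r = V₁/V₂ = 0.66667,
ln z₀ = (ln z₁ − r·ln z₂)/(1 − r) = (2.2925 − 0.66667×4.4067)/0.33333 = -1.9358 → z₀ = 0.1443 m
V₃ = V₁ · ln(z₃/z₀)/ln(z₁/z₀) = 6.4 × 6.5410/4.2284 = 9.9004 m/s

9.9 m/s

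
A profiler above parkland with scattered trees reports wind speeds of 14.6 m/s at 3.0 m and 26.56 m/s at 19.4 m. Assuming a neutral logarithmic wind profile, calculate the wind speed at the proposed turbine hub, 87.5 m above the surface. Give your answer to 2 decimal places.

36.21 m/s

Log law: V ∝ ln(z/z₀). From the pair, with r = V₁/V₂ = 0.54970,
ln z₀ = (ln z₁ − r·ln z₂)/(1 − r) = (1.0986 − 0.54970×2.9653)/0.45030 = -1.1801 → z₀ = 0.3073 m
V₃ = V₁ · ln(z₃/z₀)/ln(z₁/z₀) = 14.6 × 5.6517/2.2787 = 36.2115 m/s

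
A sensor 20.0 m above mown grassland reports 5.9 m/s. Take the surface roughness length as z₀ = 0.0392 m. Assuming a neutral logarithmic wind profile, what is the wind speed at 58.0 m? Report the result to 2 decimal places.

Log law: V(z) ∝ ln(z/z₀), so V₂/V₁ = ln(z₂/z₀) / ln(z₁/z₀).
ln(58.0/0.0392) = 7.2995, ln(20.0/0.0392) = 6.2348
V₂ = 5.9 × 7.2995/6.2348 = 5.9 × 1.1708 = 6.9075 m/s

6.91 m/s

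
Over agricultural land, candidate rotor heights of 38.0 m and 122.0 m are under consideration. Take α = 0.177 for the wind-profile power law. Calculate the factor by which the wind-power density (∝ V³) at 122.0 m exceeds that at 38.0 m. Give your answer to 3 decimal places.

Speed ratio: V_B/V_A = (z_B/z_A)^α = (122.0/38.0)^0.177 = (3.2105)^0.177 = 1.22932
Power-density ratio: P_B/P_A = (V_B/V_A)³ = (1.22932)³ = 1.85777

1.858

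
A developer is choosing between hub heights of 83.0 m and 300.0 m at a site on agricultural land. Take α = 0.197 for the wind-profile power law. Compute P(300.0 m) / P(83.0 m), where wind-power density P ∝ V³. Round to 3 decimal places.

Speed ratio: V_B/V_A = (z_B/z_A)^α = (300.0/83.0)^0.197 = (3.6145)^0.197 = 1.28806
Power-density ratio: P_B/P_A = (V_B/V_A)³ = (1.28806)³ = 2.13700

2.137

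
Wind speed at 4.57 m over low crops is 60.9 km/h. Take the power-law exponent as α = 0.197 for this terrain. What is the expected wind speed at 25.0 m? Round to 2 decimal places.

Power-law profile: V₂ = V₁ · (z₂/z₁)^α
V₂ = 60.9 × (25.0/4.57)^0.197 = 60.9 × (5.4705)^0.197
    = 60.9 × 1.3976 = 85.1154 km/h

85.12 km/h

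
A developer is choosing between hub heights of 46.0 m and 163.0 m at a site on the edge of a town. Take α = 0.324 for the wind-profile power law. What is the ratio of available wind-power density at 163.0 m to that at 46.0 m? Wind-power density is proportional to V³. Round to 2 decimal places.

3.42

Speed ratio: V_B/V_A = (z_B/z_A)^α = (163.0/46.0)^0.324 = (3.5435)^0.324 = 1.50666
Power-density ratio: P_B/P_A = (V_B/V_A)³ = (1.50666)³ = 3.42015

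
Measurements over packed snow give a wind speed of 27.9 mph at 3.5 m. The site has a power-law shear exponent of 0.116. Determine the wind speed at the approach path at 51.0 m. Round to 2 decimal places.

Power-law profile: V₂ = V₁ · (z₂/z₁)^α
V₂ = 27.9 × (51.0/3.5)^0.116 = 27.9 × (14.5714)^0.116
    = 27.9 × 1.3645 = 38.0689 mph

38.07 mph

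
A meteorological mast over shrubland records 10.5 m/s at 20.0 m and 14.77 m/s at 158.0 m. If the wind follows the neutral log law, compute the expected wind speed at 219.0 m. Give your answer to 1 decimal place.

Log law: V ∝ ln(z/z₀). From the pair, with r = V₁/V₂ = 0.71090,
ln z₀ = (ln z₁ − r·ln z₂)/(1 − r) = (2.9957 − 0.71090×5.0626)/0.28910 = -2.0867 → z₀ = 0.1241 m
V₃ = V₁ · ln(z₃/z₀)/ln(z₁/z₀) = 10.5 × 7.4758/5.0824 = 15.4445 m/s

15.4 m/s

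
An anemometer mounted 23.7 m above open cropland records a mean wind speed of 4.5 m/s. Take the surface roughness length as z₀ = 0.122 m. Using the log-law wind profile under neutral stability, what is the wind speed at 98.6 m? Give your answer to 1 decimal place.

5.7 m/s

Log law: V(z) ∝ ln(z/z₀), so V₂/V₁ = ln(z₂/z₀) / ln(z₁/z₀).
ln(98.6/0.122) = 6.6948, ln(23.7/0.122) = 5.2692
V₂ = 4.5 × 6.6948/5.2692 = 4.5 × 1.2706 = 5.7175 m/s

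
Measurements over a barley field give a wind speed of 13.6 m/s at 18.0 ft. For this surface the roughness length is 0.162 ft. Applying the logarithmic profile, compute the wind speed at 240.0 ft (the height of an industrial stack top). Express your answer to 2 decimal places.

Log law: V(z) ∝ ln(z/z₀), so V₂/V₁ = ln(z₂/z₀) / ln(z₁/z₀).
ln(240.0/0.162) = 7.3008, ln(18.0/0.162) = 4.7105
V₂ = 13.6 × 7.3008/4.7105 = 13.6 × 1.5499 = 21.0785 m/s

21.08 m/s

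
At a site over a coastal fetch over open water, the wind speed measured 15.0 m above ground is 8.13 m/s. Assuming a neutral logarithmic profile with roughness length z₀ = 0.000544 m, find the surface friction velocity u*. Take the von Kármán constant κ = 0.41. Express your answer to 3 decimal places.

u* ≈ 0.326 m/s

Log law: V(z) = (u*/κ) · ln(z/z₀) ⇒ u* = κ · V / ln(z/z₀)
u* = 0.41 × 8.13 / ln(15.0/0.000544) = 0.41 × 8.13 / 10.2246
   = 3.3333 / 10.2246 = 0.3260 m/s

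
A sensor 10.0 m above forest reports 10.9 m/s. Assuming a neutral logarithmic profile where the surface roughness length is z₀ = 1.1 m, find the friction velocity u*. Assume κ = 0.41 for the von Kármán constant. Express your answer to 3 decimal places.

u* ≈ 2.025 m/s

Log law: V(z) = (u*/κ) · ln(z/z₀) ⇒ u* = κ · V / ln(z/z₀)
u* = 0.41 × 10.9 / ln(10.0/1.1) = 0.41 × 10.9 / 2.2073
   = 4.4690 / 2.2073 = 2.0247 m/s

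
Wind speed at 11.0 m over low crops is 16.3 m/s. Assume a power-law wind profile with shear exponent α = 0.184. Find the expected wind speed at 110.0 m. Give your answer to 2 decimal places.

Power-law profile: V₂ = V₁ · (z₂/z₁)^α
V₂ = 16.3 × (110.0/11.0)^0.184 = 16.3 × (10.0000)^0.184
    = 16.3 × 1.5276 = 24.8993 m/s

24.90 m/s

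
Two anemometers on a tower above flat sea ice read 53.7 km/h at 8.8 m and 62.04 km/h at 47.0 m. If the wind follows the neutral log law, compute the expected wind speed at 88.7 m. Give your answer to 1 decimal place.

Log law: V ∝ ln(z/z₀). From the pair, with r = V₁/V₂ = 0.86557,
ln z₀ = (ln z₁ − r·ln z₂)/(1 − r) = (2.1748 − 0.86557×3.8501)/0.13443 = -8.6129 → z₀ = 0.0001818 m
V₃ = V₁ · ln(z₃/z₀)/ln(z₁/z₀) = 53.7 × 13.0981/10.7876 = 65.2015 km/h

65.2 km/h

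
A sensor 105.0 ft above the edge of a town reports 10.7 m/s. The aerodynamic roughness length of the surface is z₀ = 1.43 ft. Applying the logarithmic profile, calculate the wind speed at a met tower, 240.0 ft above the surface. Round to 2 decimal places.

Log law: V(z) ∝ ln(z/z₀), so V₂/V₁ = ln(z₂/z₀) / ln(z₁/z₀).
ln(240.0/1.43) = 5.1230, ln(105.0/1.43) = 4.2963
V₂ = 10.7 × 5.1230/4.2963 = 10.7 × 1.1924 = 12.7589 m/s

12.76 m/s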